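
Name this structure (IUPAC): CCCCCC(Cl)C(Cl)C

The longest carbon chain is 8 atoms: the parent is octane.
The numbering direction is chosen so that the substituent locant set {2,3} is lower than {6,7} at the first point of difference.
With this numbering: chloro groups at C-2 and C-3.
The name is 2,3-dichlorooctane.

2,3-dichlorooctane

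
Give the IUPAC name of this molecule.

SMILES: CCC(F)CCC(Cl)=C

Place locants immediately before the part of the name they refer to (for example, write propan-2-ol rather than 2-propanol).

The longest carbon chain that includes the multiple bond has 7 carbons, so the parent hydride is heptane.
A C=C double bond in the chain gives the infix -ene-.
Number the chain so that numbering from this end puts the double bond at C-1 rather than C-6.
With this numbering: the double bond between C-1 and C-2; a chloro group at C-2; a fluoro group at C-5.
Substituent prefixes are cited in alphabetical order (multiplying prefixes like di-/tri- are ignored for ordering).
The name is 2-chloro-5-fluorohept-1-ene.

2-chloro-5-fluorohept-1-ene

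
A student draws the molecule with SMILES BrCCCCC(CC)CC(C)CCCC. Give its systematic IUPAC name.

1-bromo-5-ethyl-7-methylundecane

The longest continuous carbon chain has 11 atoms, so the parent hydride is undecane.
Number the chain so that the substituent locant set {1,5,7} is lower than {5,7,11} at the first point of difference.
This places a bromo group at C-1; an ethyl group at C-5; a methyl group at C-7.
The substituents are ordered alphabetically, ignoring any di-/tri- multipliers.
Assembling the pieces gives 1-bromo-5-ethyl-7-methylundecane.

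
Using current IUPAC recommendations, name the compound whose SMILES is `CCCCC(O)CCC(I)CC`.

8-iododecan-5-ol

The longest carbon chain that includes the –OH group has 10 carbons, so the parent hydride is decane.
An alcohol (–OH) is the principal characteristic group, giving the suffix -ol.
Number the chain so that numbering from this end puts the hydroxyl group at C-5 rather than C-6.
With this numbering: the hydroxyl at C-5; an iodo group at C-8.
The name is 8-iododecan-5-ol.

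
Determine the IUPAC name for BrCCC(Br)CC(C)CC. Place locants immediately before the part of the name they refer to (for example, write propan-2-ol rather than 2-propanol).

1,3-dibromo-5-methylheptane

The parent chain contains 7 carbons (heptane).
Choose the numbering such that the substituent locant set {1,3,5} is lower than {3,5,7} at the first point of difference.
That gives bromo groups at C-1 and C-3; a methyl group at C-5.
Substituent prefixes are cited in alphabetical order (multiplying prefixes like di-/tri- are ignored for ordering).
The name is 1,3-dibromo-5-methylheptane.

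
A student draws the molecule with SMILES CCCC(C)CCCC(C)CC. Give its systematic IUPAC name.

3,7-dimethyldecane

The longest carbon chain is 10 atoms: the parent is decane.
Choose the numbering such that the substituent locant set {3,7} is lower than {4,8} at the first point of difference.
With this numbering: methyl groups at C-3 and C-7.
Assembling the pieces gives 3,7-dimethyldecane.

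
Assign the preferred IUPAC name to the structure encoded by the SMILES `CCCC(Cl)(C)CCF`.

3-chloro-1-fluoro-3-methylhexane

The parent chain contains 6 carbons (hexane).
The numbering direction is chosen so that the substituent locant set {1,3,3} is lower than {4,4,6} at the first point of difference.
With this numbering: a chloro group at C-3; a fluoro group at C-1; a methyl group at C-3.
Prefixes are listed alphabetically: chloro, fluoro, methyl.
Putting it together: 3-chloro-1-fluoro-3-methylhexane.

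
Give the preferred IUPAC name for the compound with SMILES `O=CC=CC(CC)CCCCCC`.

The longest chain bearing the –CHO group and the multiple bond is 10 carbons long (decane).
The principal characteristic group is an aldehyde (terminal –CHO), named with the suffix -al.
The chain contains a C=C double bond, so the unsaturation ending is -ene.
Number the chain so that the aldehyde carbon is C-1 by definition.
That gives the double bond between C-2 and C-3; an ethyl group at C-4.
The name is 4-ethyldec-2-enal.

4-ethyldec-2-enal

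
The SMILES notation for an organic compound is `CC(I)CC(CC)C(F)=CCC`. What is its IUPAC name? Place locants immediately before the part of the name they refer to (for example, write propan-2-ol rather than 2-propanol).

The longest chain bearing the multiple bond is 8 carbons long (octane).
There is one C=C double bond, indicated by the ending -ene.
The numbering direction is chosen so that numbering from this end puts the double bond at C-3 rather than C-5.
This places the double bond between C-3 and C-4; an ethyl group at C-5; a fluoro group at C-4; an iodo group at C-7.
The substituents are ordered alphabetically, ignoring any di-/tri- multipliers.
The name is 5-ethyl-4-fluoro-7-iodooct-3-ene.

5-ethyl-4-fluoro-7-iodooct-3-ene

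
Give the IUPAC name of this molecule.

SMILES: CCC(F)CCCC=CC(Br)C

The longest carbon chain that includes the multiple bond has 10 carbons, so the parent hydride is decane.
There is one C=C double bond, indicated by the ending -ene.
Number the chain so that numbering from this end puts the double bond at C-3 rather than C-7.
With this numbering: the double bond between C-3 and C-4; a bromo group at C-2; a fluoro group at C-8.
Prefixes are listed alphabetically: bromo, fluoro.
Putting it together: 2-bromo-8-fluorodec-3-ene.

2-bromo-8-fluorodec-3-ene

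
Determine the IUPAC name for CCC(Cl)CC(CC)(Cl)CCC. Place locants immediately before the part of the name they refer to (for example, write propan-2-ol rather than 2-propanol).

The longest carbon chain is 8 atoms: the parent is octane.
Number the chain so that the substituent locant set {3,5,5} is lower than {4,4,6} at the first point of difference.
With this numbering: chloro groups at C-3 and C-5; an ethyl group at C-5.
The substituents are ordered alphabetically, ignoring any di-/tri- multipliers.
Putting it together: 3,5-dichloro-5-ethyloctane.

3,5-dichloro-5-ethyloctane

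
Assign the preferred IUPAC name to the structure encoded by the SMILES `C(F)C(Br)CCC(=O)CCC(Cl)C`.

The longest carbon chain that includes the carbonyl has 9 carbons, so the parent hydride is nonane.
The highest-priority functional group is a ketone (C=O on an internal carbon), so the name ends in -one.
Choose the numbering such that the substituent locant set {1,2,8} is lower than {2,8,9} at the first point of difference.
That gives the carbonyl at C-5; a bromo group at C-2; a chloro group at C-8; a fluoro group at C-1.
Substituent prefixes are cited in alphabetical order (multiplying prefixes like di-/tri- are ignored for ordering).
Putting it together: 2-bromo-8-chloro-1-fluorononan-5-one.

2-bromo-8-chloro-1-fluorononan-5-one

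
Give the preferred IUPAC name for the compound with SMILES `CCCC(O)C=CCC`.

The longest carbon chain that includes the –OH group and the multiple bond has 8 carbons, so the parent hydride is octane.
The highest-priority functional group is an alcohol (–OH), so the name ends in -ol.
There is one C=C double bond, indicated by the ending -ene.
Choose the numbering such that numbering from this end puts the hydroxyl group at C-4 rather than C-5.
That gives the hydroxyl at C-4; the double bond between C-5 and C-6.
Assembling the pieces gives oct-5-en-4-ol.

oct-5-en-4-ol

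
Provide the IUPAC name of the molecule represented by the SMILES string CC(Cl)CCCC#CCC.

The longest chain bearing the multiple bond is 9 carbons long (nonane).
There is one C≡C triple bond, indicated by the ending -yne.
Choose the numbering such that numbering from this end puts the triple bond at C-3 rather than C-6.
This places the triple bond between C-3 and C-4; a chloro group at C-8.
Putting it together: 8-chloronon-3-yne.

8-chloronon-3-yne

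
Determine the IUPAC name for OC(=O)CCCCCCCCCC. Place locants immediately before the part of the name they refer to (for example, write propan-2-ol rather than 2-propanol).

undecanoic acid

The longest chain bearing the –COOH group is 11 carbons long (undecane).
The highest-priority functional group is a carboxylic acid (terminal –COOH), so the name ends in -oic acid.
Number the chain so that the carboxylic acid carbon is C-1 by definition.
Assembling the pieces gives undecanoic acid.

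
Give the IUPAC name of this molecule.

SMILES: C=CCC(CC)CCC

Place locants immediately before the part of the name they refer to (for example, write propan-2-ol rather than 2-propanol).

4-ethylhept-1-ene

Counting along the main chain through the multiple bond gives 7 carbons: the parent is heptane.
The chain contains a C=C double bond, so the unsaturation ending is -ene.
Choose the numbering such that numbering from this end puts the double bond at C-1 rather than C-6.
That gives the double bond between C-1 and C-2; an ethyl group at C-4.
Putting it together: 4-ethylhept-1-ene.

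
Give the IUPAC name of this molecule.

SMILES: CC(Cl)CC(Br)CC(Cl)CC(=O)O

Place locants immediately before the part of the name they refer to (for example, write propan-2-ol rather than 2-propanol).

The longest carbon chain that includes the –COOH group has 8 carbons, so the parent hydride is octane.
The principal characteristic group is a carboxylic acid (terminal –COOH), named with the suffix -oic acid.
The numbering direction is chosen so that the carboxylic acid carbon is C-1 by definition.
That gives a bromo group at C-5; chloro groups at C-3 and C-7.
Prefixes are listed alphabetically: bromo, chloro.
The name is 5-bromo-3,7-dichlorooctanoic acid.

5-bromo-3,7-dichlorooctanoic acid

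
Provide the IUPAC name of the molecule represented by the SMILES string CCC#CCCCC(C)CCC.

The longest carbon chain that includes the multiple bond has 11 carbons, so the parent hydride is undecane.
There is one C≡C triple bond, indicated by the ending -yne.
The numbering direction is chosen so that numbering from this end puts the triple bond at C-3 rather than C-8.
With this numbering: the triple bond between C-3 and C-4; a methyl group at C-8.
The name is 8-methylundec-3-yne.

8-methylundec-3-yne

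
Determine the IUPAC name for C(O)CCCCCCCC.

The longest chain bearing the –OH group is 9 carbons long (nonane).
The principal characteristic group is an alcohol (–OH), named with the suffix -ol.
Choose the numbering such that numbering from this end puts the hydroxyl group at C-1 rather than C-9.
That gives the hydroxyl at C-1.
The name is nonan-1-ol.

nonan-1-ol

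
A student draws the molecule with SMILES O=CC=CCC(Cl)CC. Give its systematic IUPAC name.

The longest carbon chain that includes the –CHO group and the multiple bond has 7 carbons, so the parent hydride is heptane.
The principal characteristic group is an aldehyde (terminal –CHO), named with the suffix -al.
There is one C=C double bond, indicated by the ending -ene.
The numbering direction is chosen so that the aldehyde carbon is C-1 by definition.
With this numbering: the double bond between C-2 and C-3; a chloro group at C-5.
Assembling the pieces gives 5-chlorohept-2-enal.

5-chlorohept-2-enal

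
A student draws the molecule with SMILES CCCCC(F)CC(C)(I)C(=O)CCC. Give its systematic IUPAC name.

7-fluoro-5-iodo-5-methylundecan-4-one

The longest carbon chain that includes the carbonyl has 11 carbons, so the parent hydride is undecane.
A ketone (C=O on an internal carbon) is the principal characteristic group, giving the suffix -one.
The numbering direction is chosen so that numbering from this end puts the carbonyl group at C-4 rather than C-8.
That gives the carbonyl at C-4; a fluoro group at C-7; an iodo group at C-5; a methyl group at C-5.
Substituent prefixes are cited in alphabetical order (multiplying prefixes like di-/tri- are ignored for ordering).
Putting it together: 7-fluoro-5-iodo-5-methylundecan-4-one.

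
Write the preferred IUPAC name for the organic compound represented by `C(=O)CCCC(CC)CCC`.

Counting along the main chain through the –CHO group gives 8 carbons: the parent is octane.
The principal characteristic group is an aldehyde (terminal –CHO), named with the suffix -al.
Number the chain so that the aldehyde carbon is C-1 by definition.
That gives an ethyl group at C-5.
The name is 5-ethyloctanal.

5-ethyloctanal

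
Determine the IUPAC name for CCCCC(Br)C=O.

Counting along the main chain through the –CHO group gives 6 carbons: the parent is hexane.
An aldehyde (terminal –CHO) is the principal characteristic group, giving the suffix -al.
Choose the numbering such that the aldehyde carbon is C-1 by definition.
That gives a bromo group at C-2.
The name is 2-bromohexanal.

2-bromohexanal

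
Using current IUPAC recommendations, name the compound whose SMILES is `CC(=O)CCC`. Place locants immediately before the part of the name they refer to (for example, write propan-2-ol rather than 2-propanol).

The longest chain bearing the carbonyl is 5 carbons long (pentane).
The highest-priority functional group is a ketone (C=O on an internal carbon), so the name ends in -one.
Choose the numbering such that numbering from this end puts the carbonyl group at C-2 rather than C-4.
With this numbering: the carbonyl at C-2.
Assembling the pieces gives pentan-2-one.

pentan-2-one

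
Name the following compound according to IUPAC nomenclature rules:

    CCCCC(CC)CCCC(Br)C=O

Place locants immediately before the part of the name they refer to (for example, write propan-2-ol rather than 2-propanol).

2-bromo-6-ethyldecanal

The longest chain bearing the –CHO group is 10 carbons long (decane).
The principal characteristic group is an aldehyde (terminal –CHO), named with the suffix -al.
Choose the numbering such that the aldehyde carbon is C-1 by definition.
That gives a bromo group at C-2; an ethyl group at C-6.
Substituent prefixes are cited in alphabetical order (multiplying prefixes like di-/tri- are ignored for ordering).
Assembling the pieces gives 2-bromo-6-ethyldecanal.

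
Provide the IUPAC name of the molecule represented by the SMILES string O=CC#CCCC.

The longest carbon chain that includes the –CHO group and the multiple bond has 6 carbons, so the parent hydride is hexane.
The highest-priority functional group is an aldehyde (terminal –CHO), so the name ends in -al.
There is one C≡C triple bond, indicated by the ending -yne.
The numbering direction is chosen so that the aldehyde carbon is C-1 by definition.
This places the triple bond between C-2 and C-3.
Assembling the pieces gives hex-2-ynal.

hex-2-ynal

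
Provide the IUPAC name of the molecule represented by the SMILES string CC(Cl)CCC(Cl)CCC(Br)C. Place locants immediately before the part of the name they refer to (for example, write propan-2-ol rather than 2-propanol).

2-bromo-5,8-dichlorononane

The parent chain contains 9 carbons (nonane).
The numbering direction is chosen so that the locant sets are identical either way, so the alphabetically earlier bromo substituent takes the lower locant (2 rather than 8).
With this numbering: a bromo group at C-2; chloro groups at C-5 and C-8.
Prefixes are listed alphabetically: bromo, chloro.
Putting it together: 2-bromo-5,8-dichlorononane.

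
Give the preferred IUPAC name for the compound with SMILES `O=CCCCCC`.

hexanal

The longest chain bearing the –CHO group is 6 carbons long (hexane).
An aldehyde (terminal –CHO) is the principal characteristic group, giving the suffix -al.
Choose the numbering such that the aldehyde carbon is C-1 by definition.
Putting it together: hexanal.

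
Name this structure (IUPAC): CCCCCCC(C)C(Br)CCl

The longest continuous carbon chain has 9 atoms, so the parent hydride is nonane.
Number the chain so that the substituent locant set {1,2,3} is lower than {7,8,9} at the first point of difference.
This places a bromo group at C-2; a chloro group at C-1; a methyl group at C-3.
Prefixes are listed alphabetically: bromo, chloro, methyl.
Putting it together: 2-bromo-1-chloro-3-methylnonane.

2-bromo-1-chloro-3-methylnonane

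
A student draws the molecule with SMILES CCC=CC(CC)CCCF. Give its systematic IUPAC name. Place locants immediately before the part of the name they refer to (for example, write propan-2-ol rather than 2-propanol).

The longest chain bearing the multiple bond is 8 carbons long (octane).
A C=C double bond in the chain gives the infix -ene-.
Number the chain so that numbering from this end puts the double bond at C-3 rather than C-5.
With this numbering: the double bond between C-3 and C-4; an ethyl group at C-5; a fluoro group at C-8.
Substituent prefixes are cited in alphabetical order (multiplying prefixes like di-/tri- are ignored for ordering).
Assembling the pieces gives 5-ethyl-8-fluorooct-3-ene.

5-ethyl-8-fluorooct-3-ene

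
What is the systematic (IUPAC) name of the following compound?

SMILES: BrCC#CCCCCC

1-bromooct-2-yne

The longest carbon chain that includes the multiple bond has 8 carbons, so the parent hydride is octane.
A C≡C triple bond in the chain gives the infix -yne-.
The numbering direction is chosen so that numbering from this end puts the triple bond at C-2 rather than C-6.
This places the triple bond between C-2 and C-3; a bromo group at C-1.
The name is 1-bromooct-2-yne.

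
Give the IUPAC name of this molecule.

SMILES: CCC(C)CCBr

1-bromo-3-methylpentane

The parent chain contains 5 carbons (pentane).
Choose the numbering such that the substituent locant set {1,3} is lower than {3,5} at the first point of difference.
That gives a bromo group at C-1; a methyl group at C-3.
The substituents are ordered alphabetically, ignoring any di-/tri- multipliers.
Assembling the pieces gives 1-bromo-3-methylpentane.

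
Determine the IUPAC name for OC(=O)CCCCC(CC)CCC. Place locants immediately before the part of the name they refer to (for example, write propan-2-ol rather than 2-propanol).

6-ethylnonanoic acid

The longest chain bearing the –COOH group is 9 carbons long (nonane).
The principal characteristic group is a carboxylic acid (terminal –COOH), named with the suffix -oic acid.
Choose the numbering such that the carboxylic acid carbon is C-1 by definition.
This places an ethyl group at C-6.
Assembling the pieces gives 6-ethylnonanoic acid.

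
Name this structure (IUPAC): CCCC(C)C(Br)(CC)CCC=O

4-bromo-4-ethyl-5-methyloctanal

The longest chain bearing the –CHO group is 8 carbons long (octane).
The principal characteristic group is an aldehyde (terminal –CHO), named with the suffix -al.
The numbering direction is chosen so that the aldehyde carbon is C-1 by definition.
That gives a bromo group at C-4; an ethyl group at C-4; a methyl group at C-5.
Substituent prefixes are cited in alphabetical order (multiplying prefixes like di-/tri- are ignored for ordering).
Putting it together: 4-bromo-4-ethyl-5-methyloctanal.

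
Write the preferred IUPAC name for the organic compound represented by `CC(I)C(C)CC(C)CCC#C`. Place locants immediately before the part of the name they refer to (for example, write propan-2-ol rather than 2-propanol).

Counting along the main chain through the multiple bond gives 9 carbons: the parent is nonane.
There is one C≡C triple bond, indicated by the ending -yne.
The numbering direction is chosen so that numbering from this end puts the triple bond at C-1 rather than C-8.
This places the triple bond between C-1 and C-2; an iodo group at C-8; methyl groups at C-5 and C-7.
The substituents are ordered alphabetically, ignoring any di-/tri- multipliers.
The name is 8-iodo-5,7-dimethylnon-1-yne.

8-iodo-5,7-dimethylnon-1-yne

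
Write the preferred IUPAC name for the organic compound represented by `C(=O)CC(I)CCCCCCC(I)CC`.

Counting along the main chain through the –CHO group gives 12 carbons: the parent is dodecane.
The principal characteristic group is an aldehyde (terminal –CHO), named with the suffix -al.
Number the chain so that the aldehyde carbon is C-1 by definition.
This places iodo groups at C-3 and C-10.
Putting it together: 3,10-diiodododecanal.

3,10-diiodododecanal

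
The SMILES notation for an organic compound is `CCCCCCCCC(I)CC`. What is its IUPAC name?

The longest continuous carbon chain has 11 atoms, so the parent hydride is undecane.
The numbering direction is chosen so that the substituent locant set {3} is lower than {9} at the first point of difference.
That gives an iodo group at C-3.
The name is 3-iodoundecane.

3-iodoundecane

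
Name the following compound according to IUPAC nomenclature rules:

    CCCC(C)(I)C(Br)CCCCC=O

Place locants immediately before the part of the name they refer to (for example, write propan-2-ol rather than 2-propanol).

6-bromo-7-iodo-7-methyldecanal

The longest carbon chain that includes the –CHO group has 10 carbons, so the parent hydride is decane.
An aldehyde (terminal –CHO) is the principal characteristic group, giving the suffix -al.
Number the chain so that the aldehyde carbon is C-1 by definition.
With this numbering: a bromo group at C-6; an iodo group at C-7; a methyl group at C-7.
The substituents are ordered alphabetically, ignoring any di-/tri- multipliers.
The name is 6-bromo-7-iodo-7-methyldecanal.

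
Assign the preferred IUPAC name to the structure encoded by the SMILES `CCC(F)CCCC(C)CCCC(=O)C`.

10-fluoro-6-methyldodecan-2-one

Counting along the main chain through the carbonyl gives 12 carbons: the parent is dodecane.
The principal characteristic group is a ketone (C=O on an internal carbon), named with the suffix -one.
Choose the numbering such that numbering from this end puts the carbonyl group at C-2 rather than C-11.
This places the carbonyl at C-2; a fluoro group at C-10; a methyl group at C-6.
Prefixes are listed alphabetically: fluoro, methyl.
The name is 10-fluoro-6-methyldodecan-2-one.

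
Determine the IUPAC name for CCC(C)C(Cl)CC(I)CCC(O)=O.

The longest chain bearing the –COOH group is 9 carbons long (nonane).
The highest-priority functional group is a carboxylic acid (terminal –COOH), so the name ends in -oic acid.
Choose the numbering such that the carboxylic acid carbon is C-1 by definition.
This places a chloro group at C-6; an iodo group at C-4; a methyl group at C-7.
Prefixes are listed alphabetically: chloro, iodo, methyl.
Assembling the pieces gives 6-chloro-4-iodo-7-methylnonanoic acid.

6-chloro-4-iodo-7-methylnonanoic acid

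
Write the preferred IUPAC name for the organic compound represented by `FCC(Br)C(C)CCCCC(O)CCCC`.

11-bromo-12-fluoro-10-methyldodecan-5-ol

Counting along the main chain through the –OH group gives 12 carbons: the parent is dodecane.
The highest-priority functional group is an alcohol (–OH), so the name ends in -ol.
Choose the numbering such that numbering from this end puts the hydroxyl group at C-5 rather than C-8.
This places the hydroxyl at C-5; a bromo group at C-11; a fluoro group at C-12; a methyl group at C-10.
The substituents are ordered alphabetically, ignoring any di-/tri- multipliers.
The name is 11-bromo-12-fluoro-10-methyldodecan-5-ol.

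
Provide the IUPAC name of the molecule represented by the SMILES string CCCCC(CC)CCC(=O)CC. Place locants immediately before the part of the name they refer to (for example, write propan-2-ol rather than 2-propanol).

6-ethyldecan-3-one

The longest chain bearing the carbonyl is 10 carbons long (decane).
The principal characteristic group is a ketone (C=O on an internal carbon), named with the suffix -one.
The numbering direction is chosen so that numbering from this end puts the carbonyl group at C-3 rather than C-8.
With this numbering: the carbonyl at C-3; an ethyl group at C-6.
Putting it together: 6-ethyldecan-3-one.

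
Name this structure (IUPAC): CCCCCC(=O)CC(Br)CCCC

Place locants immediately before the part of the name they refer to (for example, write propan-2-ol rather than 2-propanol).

Counting along the main chain through the carbonyl gives 12 carbons: the parent is dodecane.
A ketone (C=O on an internal carbon) is the principal characteristic group, giving the suffix -one.
Choose the numbering such that numbering from this end puts the carbonyl group at C-6 rather than C-7.
With this numbering: the carbonyl at C-6; a bromo group at C-8.
The name is 8-bromododecan-6-one.

8-bromododecan-6-one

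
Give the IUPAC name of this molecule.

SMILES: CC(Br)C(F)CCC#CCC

Counting along the main chain through the multiple bond gives 9 carbons: the parent is nonane.
There is one C≡C triple bond, indicated by the ending -yne.
Choose the numbering such that numbering from this end puts the triple bond at C-3 rather than C-6.
This places the triple bond between C-3 and C-4; a bromo group at C-8; a fluoro group at C-7.
Substituent prefixes are cited in alphabetical order (multiplying prefixes like di-/tri- are ignored for ordering).
Putting it together: 8-bromo-7-fluoronon-3-yne.

8-bromo-7-fluoronon-3-yne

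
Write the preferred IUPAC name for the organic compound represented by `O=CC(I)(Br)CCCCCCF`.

Counting along the main chain through the –CHO group gives 8 carbons: the parent is octane.
The principal characteristic group is an aldehyde (terminal –CHO), named with the suffix -al.
Choose the numbering such that the aldehyde carbon is C-1 by definition.
This places a bromo group at C-2; a fluoro group at C-8; an iodo group at C-2.
Prefixes are listed alphabetically: bromo, fluoro, iodo.
Assembling the pieces gives 2-bromo-8-fluoro-2-iodooctanal.

2-bromo-8-fluoro-2-iodooctanal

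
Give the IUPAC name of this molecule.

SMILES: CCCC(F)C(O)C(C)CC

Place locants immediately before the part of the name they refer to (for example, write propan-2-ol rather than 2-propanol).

Counting along the main chain through the –OH group gives 8 carbons: the parent is octane.
The principal characteristic group is an alcohol (–OH), named with the suffix -ol.
Choose the numbering such that numbering from this end puts the hydroxyl group at C-4 rather than C-5.
That gives the hydroxyl at C-4; a fluoro group at C-5; a methyl group at C-3.
The substituents are ordered alphabetically, ignoring any di-/tri- multipliers.
Putting it together: 5-fluoro-3-methyloctan-4-ol.

5-fluoro-3-methyloctan-4-ol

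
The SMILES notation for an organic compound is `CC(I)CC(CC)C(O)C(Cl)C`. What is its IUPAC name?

The longest chain bearing the –OH group is 7 carbons long (heptane).
The highest-priority functional group is an alcohol (–OH), so the name ends in -ol.
The numbering direction is chosen so that numbering from this end puts the hydroxyl group at C-3 rather than C-5.
This places the hydroxyl at C-3; a chloro group at C-2; an ethyl group at C-4; an iodo group at C-6.
The substituents are ordered alphabetically, ignoring any di-/tri- multipliers.
The name is 2-chloro-4-ethyl-6-iodoheptan-3-ol.

2-chloro-4-ethyl-6-iodoheptan-3-ol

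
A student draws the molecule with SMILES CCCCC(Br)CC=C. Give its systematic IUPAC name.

4-bromooct-1-ene

The longest chain bearing the multiple bond is 8 carbons long (octane).
There is one C=C double bond, indicated by the ending -ene.
Choose the numbering such that numbering from this end puts the double bond at C-1 rather than C-7.
This places the double bond between C-1 and C-2; a bromo group at C-4.
The name is 4-bromooct-1-ene.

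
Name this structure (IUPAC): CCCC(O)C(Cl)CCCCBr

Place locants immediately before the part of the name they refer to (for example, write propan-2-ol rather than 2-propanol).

The longest carbon chain that includes the –OH group has 9 carbons, so the parent hydride is nonane.
An alcohol (–OH) is the principal characteristic group, giving the suffix -ol.
Number the chain so that numbering from this end puts the hydroxyl group at C-4 rather than C-6.
With this numbering: the hydroxyl at C-4; a bromo group at C-9; a chloro group at C-5.
The substituents are ordered alphabetically, ignoring any di-/tri- multipliers.
Assembling the pieces gives 9-bromo-5-chlorononan-4-ol.

9-bromo-5-chlorononan-4-ol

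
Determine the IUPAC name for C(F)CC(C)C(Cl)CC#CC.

5-chloro-8-fluoro-6-methyloct-2-yne

The longest chain bearing the multiple bond is 8 carbons long (octane).
The chain contains a C≡C triple bond, so the unsaturation ending is -yne.
Choose the numbering such that numbering from this end puts the triple bond at C-2 rather than C-6.
This places the triple bond between C-2 and C-3; a chloro group at C-5; a fluoro group at C-8; a methyl group at C-6.
Prefixes are listed alphabetically: chloro, fluoro, methyl.
The name is 5-chloro-8-fluoro-6-methyloct-2-yne.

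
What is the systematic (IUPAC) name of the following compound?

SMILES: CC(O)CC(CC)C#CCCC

Counting along the main chain through the –OH group and the multiple bond gives 9 carbons: the parent is nonane.
The highest-priority functional group is an alcohol (–OH), so the name ends in -ol.
The chain contains a C≡C triple bond, so the unsaturation ending is -yne.
Choose the numbering such that numbering from this end puts the hydroxyl group at C-2 rather than C-8.
That gives the hydroxyl at C-2; the triple bond between C-5 and C-6; an ethyl group at C-4.
The name is 4-ethylnon-5-yn-2-ol.

4-ethylnon-5-yn-2-ol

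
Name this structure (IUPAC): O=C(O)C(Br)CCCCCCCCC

Counting along the main chain through the –COOH group gives 11 carbons: the parent is undecane.
The principal characteristic group is a carboxylic acid (terminal –COOH), named with the suffix -oic acid.
The numbering direction is chosen so that the carboxylic acid carbon is C-1 by definition.
That gives a bromo group at C-2.
Assembling the pieces gives 2-bromoundecanoic acid.

2-bromoundecanoic acid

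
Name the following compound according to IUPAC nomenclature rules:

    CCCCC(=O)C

hexan-2-one

Counting along the main chain through the carbonyl gives 6 carbons: the parent is hexane.
The highest-priority functional group is a ketone (C=O on an internal carbon), so the name ends in -one.
Number the chain so that numbering from this end puts the carbonyl group at C-2 rather than C-5.
This places the carbonyl at C-2.
Putting it together: hexan-2-one.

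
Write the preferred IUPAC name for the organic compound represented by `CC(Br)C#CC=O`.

The longest carbon chain that includes the –CHO group and the multiple bond has 5 carbons, so the parent hydride is pentane.
The principal characteristic group is an aldehyde (terminal –CHO), named with the suffix -al.
There is one C≡C triple bond, indicated by the ending -yne.
The numbering direction is chosen so that the aldehyde carbon is C-1 by definition.
That gives the triple bond between C-2 and C-3; a bromo group at C-4.
The name is 4-bromopent-2-ynal.

4-bromopent-2-ynal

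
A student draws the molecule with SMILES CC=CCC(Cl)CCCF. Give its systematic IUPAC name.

The longest chain bearing the multiple bond is 8 carbons long (octane).
The chain contains a C=C double bond, so the unsaturation ending is -ene.
Choose the numbering such that numbering from this end puts the double bond at C-2 rather than C-6.
That gives the double bond between C-2 and C-3; a chloro group at C-5; a fluoro group at C-8.
The substituents are ordered alphabetically, ignoring any di-/tri- multipliers.
Putting it together: 5-chloro-8-fluorooct-2-ene.

5-chloro-8-fluorooct-2-ene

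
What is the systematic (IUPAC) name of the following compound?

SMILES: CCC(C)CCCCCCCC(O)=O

9-methylundecanoic acid

The longest chain bearing the –COOH group is 11 carbons long (undecane).
A carboxylic acid (terminal –COOH) is the principal characteristic group, giving the suffix -oic acid.
Choose the numbering such that the carboxylic acid carbon is C-1 by definition.
With this numbering: a methyl group at C-9.
Assembling the pieces gives 9-methylundecanoic acid.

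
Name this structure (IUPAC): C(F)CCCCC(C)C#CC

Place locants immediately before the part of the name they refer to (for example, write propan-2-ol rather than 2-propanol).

Counting along the main chain through the multiple bond gives 9 carbons: the parent is nonane.
The chain contains a C≡C triple bond, so the unsaturation ending is -yne.
Number the chain so that numbering from this end puts the triple bond at C-2 rather than C-7.
That gives the triple bond between C-2 and C-3; a fluoro group at C-9; a methyl group at C-4.
The substituents are ordered alphabetically, ignoring any di-/tri- multipliers.
The name is 9-fluoro-4-methylnon-2-yne.

9-fluoro-4-methylnon-2-yne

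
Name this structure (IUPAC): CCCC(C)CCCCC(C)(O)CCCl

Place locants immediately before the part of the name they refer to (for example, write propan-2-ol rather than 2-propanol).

1-chloro-3,8-dimethylundecan-3-ol

Counting along the main chain through the –OH group gives 11 carbons: the parent is undecane.
The principal characteristic group is an alcohol (–OH), named with the suffix -ol.
Choose the numbering such that numbering from this end puts the hydroxyl group at C-3 rather than C-9.
That gives the hydroxyl at C-3; a chloro group at C-1; methyl groups at C-3 and C-8.
The substituents are ordered alphabetically, ignoring any di-/tri- multipliers.
The name is 1-chloro-3,8-dimethylundecan-3-ol.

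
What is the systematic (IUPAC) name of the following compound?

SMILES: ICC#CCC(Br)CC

The longest chain bearing the multiple bond is 7 carbons long (heptane).
A C≡C triple bond in the chain gives the infix -yne-.
Number the chain so that numbering from this end puts the triple bond at C-2 rather than C-5.
That gives the triple bond between C-2 and C-3; a bromo group at C-5; an iodo group at C-1.
Substituent prefixes are cited in alphabetical order (multiplying prefixes like di-/tri- are ignored for ordering).
The name is 5-bromo-1-iodohept-2-yne.

5-bromo-1-iodohept-2-yne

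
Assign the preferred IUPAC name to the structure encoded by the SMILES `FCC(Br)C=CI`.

3-bromo-4-fluoro-1-iodobut-1-ene

The longest carbon chain that includes the multiple bond has 4 carbons, so the parent hydride is butane.
A C=C double bond in the chain gives the infix -ene-.
Choose the numbering such that numbering from this end puts the double bond at C-1 rather than C-3.
With this numbering: the double bond between C-1 and C-2; a bromo group at C-3; a fluoro group at C-4; an iodo group at C-1.
Substituent prefixes are cited in alphabetical order (multiplying prefixes like di-/tri- are ignored for ordering).
Assembling the pieces gives 3-bromo-4-fluoro-1-iodobut-1-ene.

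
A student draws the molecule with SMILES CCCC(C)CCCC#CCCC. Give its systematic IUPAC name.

The longest carbon chain that includes the multiple bond has 12 carbons, so the parent hydride is dodecane.
A C≡C triple bond in the chain gives the infix -yne-.
Number the chain so that numbering from this end puts the triple bond at C-4 rather than C-8.
This places the triple bond between C-4 and C-5; a methyl group at C-9.
Putting it together: 9-methyldodec-4-yne.

9-methyldodec-4-yne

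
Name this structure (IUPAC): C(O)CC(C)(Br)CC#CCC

The longest carbon chain that includes the –OH group and the multiple bond has 8 carbons, so the parent hydride is octane.
The principal characteristic group is an alcohol (–OH), named with the suffix -ol.
The chain contains a C≡C triple bond, so the unsaturation ending is -yne.
Choose the numbering such that numbering from this end puts the hydroxyl group at C-1 rather than C-8.
With this numbering: the hydroxyl at C-1; the triple bond between C-5 and C-6; a bromo group at C-3; a methyl group at C-3.
Substituent prefixes are cited in alphabetical order (multiplying prefixes like di-/tri- are ignored for ordering).
Assembling the pieces gives 3-bromo-3-methyloct-5-yn-1-ol.

3-bromo-3-methyloct-5-yn-1-ol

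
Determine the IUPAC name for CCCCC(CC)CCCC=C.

6-ethyldec-1-ene

Counting along the main chain through the multiple bond gives 10 carbons: the parent is decane.
The chain contains a C=C double bond, so the unsaturation ending is -ene.
Number the chain so that numbering from this end puts the double bond at C-1 rather than C-9.
That gives the double bond between C-1 and C-2; an ethyl group at C-6.
Putting it together: 6-ethyldec-1-ene.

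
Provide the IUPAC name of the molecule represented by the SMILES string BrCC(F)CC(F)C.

The parent chain contains 5 carbons (pentane).
The numbering direction is chosen so that the substituent locant set {1,2,4} is lower than {2,4,5} at the first point of difference.
This places a bromo group at C-1; fluoro groups at C-2 and C-4.
The substituents are ordered alphabetically, ignoring any di-/tri- multipliers.
Assembling the pieces gives 1-bromo-2,4-difluoropentane.

1-bromo-2,4-difluoropentane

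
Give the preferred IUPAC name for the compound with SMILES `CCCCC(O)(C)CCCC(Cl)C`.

The longest carbon chain that includes the –OH group has 10 carbons, so the parent hydride is decane.
The highest-priority functional group is an alcohol (–OH), so the name ends in -ol.
The numbering direction is chosen so that numbering from this end puts the hydroxyl group at C-5 rather than C-6.
That gives the hydroxyl at C-5; a chloro group at C-9; a methyl group at C-5.
Substituent prefixes are cited in alphabetical order (multiplying prefixes like di-/tri- are ignored for ordering).
Putting it together: 9-chloro-5-methyldecan-5-ol.

9-chloro-5-methyldecan-5-ol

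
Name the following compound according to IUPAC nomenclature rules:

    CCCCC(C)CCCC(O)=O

5-methylnonanoic acid

Counting along the main chain through the –COOH group gives 9 carbons: the parent is nonane.
A carboxylic acid (terminal –COOH) is the principal characteristic group, giving the suffix -oic acid.
Number the chain so that the carboxylic acid carbon is C-1 by definition.
That gives a methyl group at C-5.
The name is 5-methylnonanoic acid.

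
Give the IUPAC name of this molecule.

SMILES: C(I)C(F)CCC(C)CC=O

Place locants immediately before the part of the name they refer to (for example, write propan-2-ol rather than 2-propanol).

6-fluoro-7-iodo-3-methylheptanal

The longest chain bearing the –CHO group is 7 carbons long (heptane).
An aldehyde (terminal –CHO) is the principal characteristic group, giving the suffix -al.
Number the chain so that the aldehyde carbon is C-1 by definition.
With this numbering: a fluoro group at C-6; an iodo group at C-7; a methyl group at C-3.
Substituent prefixes are cited in alphabetical order (multiplying prefixes like di-/tri- are ignored for ordering).
Putting it together: 6-fluoro-7-iodo-3-methylheptanal.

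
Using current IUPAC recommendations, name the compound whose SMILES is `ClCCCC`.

The longest carbon chain is 4 atoms: the parent is butane.
Number the chain so that the substituent locant set {1} is lower than {4} at the first point of difference.
That gives a chloro group at C-1.
The name is 1-chlorobutane.

1-chlorobutane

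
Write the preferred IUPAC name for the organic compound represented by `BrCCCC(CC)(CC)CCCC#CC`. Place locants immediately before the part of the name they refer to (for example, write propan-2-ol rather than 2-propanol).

The longest carbon chain that includes the multiple bond has 10 carbons, so the parent hydride is decane.
The chain contains a C≡C triple bond, so the unsaturation ending is -yne.
Number the chain so that numbering from this end puts the triple bond at C-2 rather than C-8.
This places the triple bond between C-2 and C-3; a bromo group at C-10; two ethyl groups at C-7.
Substituent prefixes are cited in alphabetical order (multiplying prefixes like di-/tri- are ignored for ordering).
Putting it together: 10-bromo-7,7-diethyldec-2-yne.

10-bromo-7,7-diethyldec-2-yne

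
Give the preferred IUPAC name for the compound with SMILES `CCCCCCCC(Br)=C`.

2-bromonon-1-ene

The longest chain bearing the multiple bond is 9 carbons long (nonane).
A C=C double bond in the chain gives the infix -ene-.
Choose the numbering such that numbering from this end puts the double bond at C-1 rather than C-8.
With this numbering: the double bond between C-1 and C-2; a bromo group at C-2.
The name is 2-bromonon-1-ene.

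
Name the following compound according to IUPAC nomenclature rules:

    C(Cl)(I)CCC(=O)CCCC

1-chloro-1-iodooctan-4-one

The longest carbon chain that includes the carbonyl has 8 carbons, so the parent hydride is octane.
A ketone (C=O on an internal carbon) is the principal characteristic group, giving the suffix -one.
Number the chain so that numbering from this end puts the carbonyl group at C-4 rather than C-5.
This places the carbonyl at C-4; a chloro group at C-1; an iodo group at C-1.
Prefixes are listed alphabetically: chloro, iodo.
The name is 1-chloro-1-iodooctan-4-one.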